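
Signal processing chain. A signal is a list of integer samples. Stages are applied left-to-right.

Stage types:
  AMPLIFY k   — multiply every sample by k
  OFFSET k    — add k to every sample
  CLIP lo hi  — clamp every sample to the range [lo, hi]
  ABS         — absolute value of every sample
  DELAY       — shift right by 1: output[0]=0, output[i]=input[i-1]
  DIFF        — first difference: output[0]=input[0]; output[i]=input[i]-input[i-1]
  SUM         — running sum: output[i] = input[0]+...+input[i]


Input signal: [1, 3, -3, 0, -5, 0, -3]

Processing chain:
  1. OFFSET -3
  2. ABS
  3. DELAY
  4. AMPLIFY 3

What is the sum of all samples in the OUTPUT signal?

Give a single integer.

Input: [1, 3, -3, 0, -5, 0, -3]
Stage 1 (OFFSET -3): 1+-3=-2, 3+-3=0, -3+-3=-6, 0+-3=-3, -5+-3=-8, 0+-3=-3, -3+-3=-6 -> [-2, 0, -6, -3, -8, -3, -6]
Stage 2 (ABS): |-2|=2, |0|=0, |-6|=6, |-3|=3, |-8|=8, |-3|=3, |-6|=6 -> [2, 0, 6, 3, 8, 3, 6]
Stage 3 (DELAY): [0, 2, 0, 6, 3, 8, 3] = [0, 2, 0, 6, 3, 8, 3] -> [0, 2, 0, 6, 3, 8, 3]
Stage 4 (AMPLIFY 3): 0*3=0, 2*3=6, 0*3=0, 6*3=18, 3*3=9, 8*3=24, 3*3=9 -> [0, 6, 0, 18, 9, 24, 9]
Output sum: 66

Answer: 66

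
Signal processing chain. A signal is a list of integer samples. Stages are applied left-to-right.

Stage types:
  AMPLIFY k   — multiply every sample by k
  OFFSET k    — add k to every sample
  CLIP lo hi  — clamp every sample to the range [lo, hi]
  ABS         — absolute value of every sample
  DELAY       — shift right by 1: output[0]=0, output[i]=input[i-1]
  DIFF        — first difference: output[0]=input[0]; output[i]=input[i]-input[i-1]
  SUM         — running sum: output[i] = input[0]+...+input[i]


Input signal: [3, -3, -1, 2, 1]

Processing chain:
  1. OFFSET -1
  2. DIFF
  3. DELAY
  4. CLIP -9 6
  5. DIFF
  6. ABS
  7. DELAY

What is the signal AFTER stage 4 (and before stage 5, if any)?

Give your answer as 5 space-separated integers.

Input: [3, -3, -1, 2, 1]
Stage 1 (OFFSET -1): 3+-1=2, -3+-1=-4, -1+-1=-2, 2+-1=1, 1+-1=0 -> [2, -4, -2, 1, 0]
Stage 2 (DIFF): s[0]=2, -4-2=-6, -2--4=2, 1--2=3, 0-1=-1 -> [2, -6, 2, 3, -1]
Stage 3 (DELAY): [0, 2, -6, 2, 3] = [0, 2, -6, 2, 3] -> [0, 2, -6, 2, 3]
Stage 4 (CLIP -9 6): clip(0,-9,6)=0, clip(2,-9,6)=2, clip(-6,-9,6)=-6, clip(2,-9,6)=2, clip(3,-9,6)=3 -> [0, 2, -6, 2, 3]

Answer: 0 2 -6 2 3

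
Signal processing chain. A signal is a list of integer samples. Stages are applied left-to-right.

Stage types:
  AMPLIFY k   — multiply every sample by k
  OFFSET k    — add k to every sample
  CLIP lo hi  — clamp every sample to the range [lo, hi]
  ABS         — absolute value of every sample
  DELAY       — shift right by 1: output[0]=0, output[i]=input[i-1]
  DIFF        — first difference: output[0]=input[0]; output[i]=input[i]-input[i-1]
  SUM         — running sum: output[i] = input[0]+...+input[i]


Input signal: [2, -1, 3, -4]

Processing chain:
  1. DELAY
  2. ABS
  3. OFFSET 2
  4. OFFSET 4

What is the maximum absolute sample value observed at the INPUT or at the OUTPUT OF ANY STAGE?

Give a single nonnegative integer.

Input: [2, -1, 3, -4] (max |s|=4)
Stage 1 (DELAY): [0, 2, -1, 3] = [0, 2, -1, 3] -> [0, 2, -1, 3] (max |s|=3)
Stage 2 (ABS): |0|=0, |2|=2, |-1|=1, |3|=3 -> [0, 2, 1, 3] (max |s|=3)
Stage 3 (OFFSET 2): 0+2=2, 2+2=4, 1+2=3, 3+2=5 -> [2, 4, 3, 5] (max |s|=5)
Stage 4 (OFFSET 4): 2+4=6, 4+4=8, 3+4=7, 5+4=9 -> [6, 8, 7, 9] (max |s|=9)
Overall max amplitude: 9

Answer: 9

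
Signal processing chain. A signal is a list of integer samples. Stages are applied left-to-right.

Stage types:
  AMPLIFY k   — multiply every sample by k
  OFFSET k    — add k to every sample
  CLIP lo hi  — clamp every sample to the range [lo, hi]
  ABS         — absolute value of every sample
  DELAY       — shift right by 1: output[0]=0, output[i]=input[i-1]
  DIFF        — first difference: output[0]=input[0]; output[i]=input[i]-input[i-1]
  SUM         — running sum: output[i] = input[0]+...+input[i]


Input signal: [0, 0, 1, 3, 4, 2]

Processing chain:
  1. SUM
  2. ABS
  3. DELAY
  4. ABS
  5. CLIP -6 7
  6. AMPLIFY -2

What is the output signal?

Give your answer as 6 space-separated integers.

Input: [0, 0, 1, 3, 4, 2]
Stage 1 (SUM): sum[0..0]=0, sum[0..1]=0, sum[0..2]=1, sum[0..3]=4, sum[0..4]=8, sum[0..5]=10 -> [0, 0, 1, 4, 8, 10]
Stage 2 (ABS): |0|=0, |0|=0, |1|=1, |4|=4, |8|=8, |10|=10 -> [0, 0, 1, 4, 8, 10]
Stage 3 (DELAY): [0, 0, 0, 1, 4, 8] = [0, 0, 0, 1, 4, 8] -> [0, 0, 0, 1, 4, 8]
Stage 4 (ABS): |0|=0, |0|=0, |0|=0, |1|=1, |4|=4, |8|=8 -> [0, 0, 0, 1, 4, 8]
Stage 5 (CLIP -6 7): clip(0,-6,7)=0, clip(0,-6,7)=0, clip(0,-6,7)=0, clip(1,-6,7)=1, clip(4,-6,7)=4, clip(8,-6,7)=7 -> [0, 0, 0, 1, 4, 7]
Stage 6 (AMPLIFY -2): 0*-2=0, 0*-2=0, 0*-2=0, 1*-2=-2, 4*-2=-8, 7*-2=-14 -> [0, 0, 0, -2, -8, -14]

Answer: 0 0 0 -2 -8 -14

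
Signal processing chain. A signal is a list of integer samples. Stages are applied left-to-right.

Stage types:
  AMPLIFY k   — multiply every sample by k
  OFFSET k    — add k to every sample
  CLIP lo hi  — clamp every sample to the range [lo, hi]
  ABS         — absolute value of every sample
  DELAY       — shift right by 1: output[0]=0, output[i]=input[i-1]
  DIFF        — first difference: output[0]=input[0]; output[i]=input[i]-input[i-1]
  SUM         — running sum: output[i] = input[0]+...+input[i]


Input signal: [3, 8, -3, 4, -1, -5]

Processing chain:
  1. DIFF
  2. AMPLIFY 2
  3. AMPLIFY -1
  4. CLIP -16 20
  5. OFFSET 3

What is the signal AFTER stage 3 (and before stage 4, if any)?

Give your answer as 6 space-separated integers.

Answer: -6 -10 22 -14 10 8

Derivation:
Input: [3, 8, -3, 4, -1, -5]
Stage 1 (DIFF): s[0]=3, 8-3=5, -3-8=-11, 4--3=7, -1-4=-5, -5--1=-4 -> [3, 5, -11, 7, -5, -4]
Stage 2 (AMPLIFY 2): 3*2=6, 5*2=10, -11*2=-22, 7*2=14, -5*2=-10, -4*2=-8 -> [6, 10, -22, 14, -10, -8]
Stage 3 (AMPLIFY -1): 6*-1=-6, 10*-1=-10, -22*-1=22, 14*-1=-14, -10*-1=10, -8*-1=8 -> [-6, -10, 22, -14, 10, 8]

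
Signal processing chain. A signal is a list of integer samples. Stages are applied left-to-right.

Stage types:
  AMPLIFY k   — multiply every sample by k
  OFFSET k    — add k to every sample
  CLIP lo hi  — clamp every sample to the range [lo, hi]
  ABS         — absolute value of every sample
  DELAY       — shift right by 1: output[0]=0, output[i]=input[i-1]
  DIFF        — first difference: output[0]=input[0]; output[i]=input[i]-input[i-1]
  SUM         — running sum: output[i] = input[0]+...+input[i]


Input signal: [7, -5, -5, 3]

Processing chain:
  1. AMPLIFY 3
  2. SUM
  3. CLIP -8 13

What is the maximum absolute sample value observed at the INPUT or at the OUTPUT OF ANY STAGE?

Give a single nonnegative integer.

Input: [7, -5, -5, 3] (max |s|=7)
Stage 1 (AMPLIFY 3): 7*3=21, -5*3=-15, -5*3=-15, 3*3=9 -> [21, -15, -15, 9] (max |s|=21)
Stage 2 (SUM): sum[0..0]=21, sum[0..1]=6, sum[0..2]=-9, sum[0..3]=0 -> [21, 6, -9, 0] (max |s|=21)
Stage 3 (CLIP -8 13): clip(21,-8,13)=13, clip(6,-8,13)=6, clip(-9,-8,13)=-8, clip(0,-8,13)=0 -> [13, 6, -8, 0] (max |s|=13)
Overall max amplitude: 21

Answer: 21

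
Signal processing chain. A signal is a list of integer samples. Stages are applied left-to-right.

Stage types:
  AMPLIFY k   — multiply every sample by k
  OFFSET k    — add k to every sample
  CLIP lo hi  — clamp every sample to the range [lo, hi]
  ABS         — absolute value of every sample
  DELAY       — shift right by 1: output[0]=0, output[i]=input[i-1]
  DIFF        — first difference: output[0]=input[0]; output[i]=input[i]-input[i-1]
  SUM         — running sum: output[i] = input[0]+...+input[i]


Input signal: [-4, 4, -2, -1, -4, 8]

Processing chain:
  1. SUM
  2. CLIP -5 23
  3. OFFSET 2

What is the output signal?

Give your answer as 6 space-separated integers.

Answer: -2 2 0 -1 -3 3

Derivation:
Input: [-4, 4, -2, -1, -4, 8]
Stage 1 (SUM): sum[0..0]=-4, sum[0..1]=0, sum[0..2]=-2, sum[0..3]=-3, sum[0..4]=-7, sum[0..5]=1 -> [-4, 0, -2, -3, -7, 1]
Stage 2 (CLIP -5 23): clip(-4,-5,23)=-4, clip(0,-5,23)=0, clip(-2,-5,23)=-2, clip(-3,-5,23)=-3, clip(-7,-5,23)=-5, clip(1,-5,23)=1 -> [-4, 0, -2, -3, -5, 1]
Stage 3 (OFFSET 2): -4+2=-2, 0+2=2, -2+2=0, -3+2=-1, -5+2=-3, 1+2=3 -> [-2, 2, 0, -1, -3, 3]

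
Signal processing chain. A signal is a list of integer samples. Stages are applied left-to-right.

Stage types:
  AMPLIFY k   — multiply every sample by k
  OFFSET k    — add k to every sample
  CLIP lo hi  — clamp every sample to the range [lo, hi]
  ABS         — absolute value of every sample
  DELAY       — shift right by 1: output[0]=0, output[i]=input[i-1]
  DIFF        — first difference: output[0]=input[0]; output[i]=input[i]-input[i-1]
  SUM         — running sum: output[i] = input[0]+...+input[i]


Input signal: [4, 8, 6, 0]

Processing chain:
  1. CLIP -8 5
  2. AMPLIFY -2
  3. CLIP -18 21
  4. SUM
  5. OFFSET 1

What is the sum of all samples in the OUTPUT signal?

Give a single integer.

Answer: -78

Derivation:
Input: [4, 8, 6, 0]
Stage 1 (CLIP -8 5): clip(4,-8,5)=4, clip(8,-8,5)=5, clip(6,-8,5)=5, clip(0,-8,5)=0 -> [4, 5, 5, 0]
Stage 2 (AMPLIFY -2): 4*-2=-8, 5*-2=-10, 5*-2=-10, 0*-2=0 -> [-8, -10, -10, 0]
Stage 3 (CLIP -18 21): clip(-8,-18,21)=-8, clip(-10,-18,21)=-10, clip(-10,-18,21)=-10, clip(0,-18,21)=0 -> [-8, -10, -10, 0]
Stage 4 (SUM): sum[0..0]=-8, sum[0..1]=-18, sum[0..2]=-28, sum[0..3]=-28 -> [-8, -18, -28, -28]
Stage 5 (OFFSET 1): -8+1=-7, -18+1=-17, -28+1=-27, -28+1=-27 -> [-7, -17, -27, -27]
Output sum: -78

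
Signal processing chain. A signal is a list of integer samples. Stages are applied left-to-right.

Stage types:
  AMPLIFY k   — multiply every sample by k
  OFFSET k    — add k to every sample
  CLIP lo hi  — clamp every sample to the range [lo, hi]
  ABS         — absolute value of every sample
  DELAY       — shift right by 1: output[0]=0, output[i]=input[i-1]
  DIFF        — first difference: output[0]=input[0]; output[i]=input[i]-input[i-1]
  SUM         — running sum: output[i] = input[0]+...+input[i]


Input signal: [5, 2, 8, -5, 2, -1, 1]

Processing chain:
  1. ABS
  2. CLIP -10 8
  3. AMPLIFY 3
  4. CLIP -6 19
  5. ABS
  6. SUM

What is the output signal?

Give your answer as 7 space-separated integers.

Input: [5, 2, 8, -5, 2, -1, 1]
Stage 1 (ABS): |5|=5, |2|=2, |8|=8, |-5|=5, |2|=2, |-1|=1, |1|=1 -> [5, 2, 8, 5, 2, 1, 1]
Stage 2 (CLIP -10 8): clip(5,-10,8)=5, clip(2,-10,8)=2, clip(8,-10,8)=8, clip(5,-10,8)=5, clip(2,-10,8)=2, clip(1,-10,8)=1, clip(1,-10,8)=1 -> [5, 2, 8, 5, 2, 1, 1]
Stage 3 (AMPLIFY 3): 5*3=15, 2*3=6, 8*3=24, 5*3=15, 2*3=6, 1*3=3, 1*3=3 -> [15, 6, 24, 15, 6, 3, 3]
Stage 4 (CLIP -6 19): clip(15,-6,19)=15, clip(6,-6,19)=6, clip(24,-6,19)=19, clip(15,-6,19)=15, clip(6,-6,19)=6, clip(3,-6,19)=3, clip(3,-6,19)=3 -> [15, 6, 19, 15, 6, 3, 3]
Stage 5 (ABS): |15|=15, |6|=6, |19|=19, |15|=15, |6|=6, |3|=3, |3|=3 -> [15, 6, 19, 15, 6, 3, 3]
Stage 6 (SUM): sum[0..0]=15, sum[0..1]=21, sum[0..2]=40, sum[0..3]=55, sum[0..4]=61, sum[0..5]=64, sum[0..6]=67 -> [15, 21, 40, 55, 61, 64, 67]

Answer: 15 21 40 55 61 64 67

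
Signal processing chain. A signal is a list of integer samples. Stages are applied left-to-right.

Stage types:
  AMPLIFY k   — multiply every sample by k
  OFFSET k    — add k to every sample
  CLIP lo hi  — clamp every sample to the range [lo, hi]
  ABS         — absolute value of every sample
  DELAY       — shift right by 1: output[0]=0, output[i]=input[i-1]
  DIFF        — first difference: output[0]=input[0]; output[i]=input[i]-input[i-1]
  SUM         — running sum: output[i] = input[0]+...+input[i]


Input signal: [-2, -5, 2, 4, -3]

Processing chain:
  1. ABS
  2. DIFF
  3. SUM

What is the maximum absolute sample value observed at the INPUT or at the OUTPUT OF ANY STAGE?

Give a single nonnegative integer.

Answer: 5

Derivation:
Input: [-2, -5, 2, 4, -3] (max |s|=5)
Stage 1 (ABS): |-2|=2, |-5|=5, |2|=2, |4|=4, |-3|=3 -> [2, 5, 2, 4, 3] (max |s|=5)
Stage 2 (DIFF): s[0]=2, 5-2=3, 2-5=-3, 4-2=2, 3-4=-1 -> [2, 3, -3, 2, -1] (max |s|=3)
Stage 3 (SUM): sum[0..0]=2, sum[0..1]=5, sum[0..2]=2, sum[0..3]=4, sum[0..4]=3 -> [2, 5, 2, 4, 3] (max |s|=5)
Overall max amplitude: 5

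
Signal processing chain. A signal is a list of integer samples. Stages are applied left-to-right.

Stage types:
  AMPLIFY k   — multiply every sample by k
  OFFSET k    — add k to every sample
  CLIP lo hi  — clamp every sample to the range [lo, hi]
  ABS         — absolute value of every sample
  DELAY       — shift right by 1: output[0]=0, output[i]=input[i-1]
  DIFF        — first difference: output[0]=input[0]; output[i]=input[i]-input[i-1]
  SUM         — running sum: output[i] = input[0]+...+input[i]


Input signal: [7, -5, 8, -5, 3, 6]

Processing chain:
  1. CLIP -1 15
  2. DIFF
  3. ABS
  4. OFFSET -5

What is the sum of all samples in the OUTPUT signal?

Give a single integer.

Answer: 10

Derivation:
Input: [7, -5, 8, -5, 3, 6]
Stage 1 (CLIP -1 15): clip(7,-1,15)=7, clip(-5,-1,15)=-1, clip(8,-1,15)=8, clip(-5,-1,15)=-1, clip(3,-1,15)=3, clip(6,-1,15)=6 -> [7, -1, 8, -1, 3, 6]
Stage 2 (DIFF): s[0]=7, -1-7=-8, 8--1=9, -1-8=-9, 3--1=4, 6-3=3 -> [7, -8, 9, -9, 4, 3]
Stage 3 (ABS): |7|=7, |-8|=8, |9|=9, |-9|=9, |4|=4, |3|=3 -> [7, 8, 9, 9, 4, 3]
Stage 4 (OFFSET -5): 7+-5=2, 8+-5=3, 9+-5=4, 9+-5=4, 4+-5=-1, 3+-5=-2 -> [2, 3, 4, 4, -1, -2]
Output sum: 10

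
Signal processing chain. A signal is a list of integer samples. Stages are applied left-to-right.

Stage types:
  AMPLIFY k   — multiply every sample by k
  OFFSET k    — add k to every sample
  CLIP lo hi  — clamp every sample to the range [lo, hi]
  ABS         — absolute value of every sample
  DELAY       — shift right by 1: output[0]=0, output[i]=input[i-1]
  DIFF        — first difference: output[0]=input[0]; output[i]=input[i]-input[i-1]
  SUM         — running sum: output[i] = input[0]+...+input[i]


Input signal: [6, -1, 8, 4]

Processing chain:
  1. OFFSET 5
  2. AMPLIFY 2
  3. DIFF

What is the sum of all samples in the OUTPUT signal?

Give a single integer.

Input: [6, -1, 8, 4]
Stage 1 (OFFSET 5): 6+5=11, -1+5=4, 8+5=13, 4+5=9 -> [11, 4, 13, 9]
Stage 2 (AMPLIFY 2): 11*2=22, 4*2=8, 13*2=26, 9*2=18 -> [22, 8, 26, 18]
Stage 3 (DIFF): s[0]=22, 8-22=-14, 26-8=18, 18-26=-8 -> [22, -14, 18, -8]
Output sum: 18

Answer: 18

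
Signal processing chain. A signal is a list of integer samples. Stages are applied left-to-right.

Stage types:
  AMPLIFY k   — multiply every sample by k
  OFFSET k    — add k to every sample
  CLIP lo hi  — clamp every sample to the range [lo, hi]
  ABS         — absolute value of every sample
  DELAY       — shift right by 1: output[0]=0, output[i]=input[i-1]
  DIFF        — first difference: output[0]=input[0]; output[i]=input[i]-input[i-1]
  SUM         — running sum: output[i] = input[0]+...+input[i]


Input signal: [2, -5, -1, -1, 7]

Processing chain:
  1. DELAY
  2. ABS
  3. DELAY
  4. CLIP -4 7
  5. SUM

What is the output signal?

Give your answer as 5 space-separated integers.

Answer: 0 0 2 7 8

Derivation:
Input: [2, -5, -1, -1, 7]
Stage 1 (DELAY): [0, 2, -5, -1, -1] = [0, 2, -5, -1, -1] -> [0, 2, -5, -1, -1]
Stage 2 (ABS): |0|=0, |2|=2, |-5|=5, |-1|=1, |-1|=1 -> [0, 2, 5, 1, 1]
Stage 3 (DELAY): [0, 0, 2, 5, 1] = [0, 0, 2, 5, 1] -> [0, 0, 2, 5, 1]
Stage 4 (CLIP -4 7): clip(0,-4,7)=0, clip(0,-4,7)=0, clip(2,-4,7)=2, clip(5,-4,7)=5, clip(1,-4,7)=1 -> [0, 0, 2, 5, 1]
Stage 5 (SUM): sum[0..0]=0, sum[0..1]=0, sum[0..2]=2, sum[0..3]=7, sum[0..4]=8 -> [0, 0, 2, 7, 8]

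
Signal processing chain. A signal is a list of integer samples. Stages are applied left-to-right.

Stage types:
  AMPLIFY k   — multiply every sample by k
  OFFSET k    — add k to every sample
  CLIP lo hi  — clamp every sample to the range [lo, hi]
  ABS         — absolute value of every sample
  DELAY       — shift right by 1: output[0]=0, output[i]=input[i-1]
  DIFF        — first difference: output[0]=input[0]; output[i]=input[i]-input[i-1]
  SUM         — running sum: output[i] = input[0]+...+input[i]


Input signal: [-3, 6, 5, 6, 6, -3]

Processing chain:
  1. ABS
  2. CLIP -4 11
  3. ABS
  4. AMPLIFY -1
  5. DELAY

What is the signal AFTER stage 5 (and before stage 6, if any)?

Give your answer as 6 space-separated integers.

Input: [-3, 6, 5, 6, 6, -3]
Stage 1 (ABS): |-3|=3, |6|=6, |5|=5, |6|=6, |6|=6, |-3|=3 -> [3, 6, 5, 6, 6, 3]
Stage 2 (CLIP -4 11): clip(3,-4,11)=3, clip(6,-4,11)=6, clip(5,-4,11)=5, clip(6,-4,11)=6, clip(6,-4,11)=6, clip(3,-4,11)=3 -> [3, 6, 5, 6, 6, 3]
Stage 3 (ABS): |3|=3, |6|=6, |5|=5, |6|=6, |6|=6, |3|=3 -> [3, 6, 5, 6, 6, 3]
Stage 4 (AMPLIFY -1): 3*-1=-3, 6*-1=-6, 5*-1=-5, 6*-1=-6, 6*-1=-6, 3*-1=-3 -> [-3, -6, -5, -6, -6, -3]
Stage 5 (DELAY): [0, -3, -6, -5, -6, -6] = [0, -3, -6, -5, -6, -6] -> [0, -3, -6, -5, -6, -6]

Answer: 0 -3 -6 -5 -6 -6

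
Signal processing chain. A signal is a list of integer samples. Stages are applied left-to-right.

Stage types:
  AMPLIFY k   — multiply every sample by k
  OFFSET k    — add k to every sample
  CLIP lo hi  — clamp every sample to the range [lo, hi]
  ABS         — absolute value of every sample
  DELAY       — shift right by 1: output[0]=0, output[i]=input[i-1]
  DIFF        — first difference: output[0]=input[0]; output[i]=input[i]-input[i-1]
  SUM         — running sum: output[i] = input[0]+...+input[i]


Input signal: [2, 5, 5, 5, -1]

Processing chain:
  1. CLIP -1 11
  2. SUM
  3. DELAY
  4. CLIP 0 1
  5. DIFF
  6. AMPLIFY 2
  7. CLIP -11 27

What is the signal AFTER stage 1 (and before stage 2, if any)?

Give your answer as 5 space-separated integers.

Answer: 2 5 5 5 -1

Derivation:
Input: [2, 5, 5, 5, -1]
Stage 1 (CLIP -1 11): clip(2,-1,11)=2, clip(5,-1,11)=5, clip(5,-1,11)=5, clip(5,-1,11)=5, clip(-1,-1,11)=-1 -> [2, 5, 5, 5, -1]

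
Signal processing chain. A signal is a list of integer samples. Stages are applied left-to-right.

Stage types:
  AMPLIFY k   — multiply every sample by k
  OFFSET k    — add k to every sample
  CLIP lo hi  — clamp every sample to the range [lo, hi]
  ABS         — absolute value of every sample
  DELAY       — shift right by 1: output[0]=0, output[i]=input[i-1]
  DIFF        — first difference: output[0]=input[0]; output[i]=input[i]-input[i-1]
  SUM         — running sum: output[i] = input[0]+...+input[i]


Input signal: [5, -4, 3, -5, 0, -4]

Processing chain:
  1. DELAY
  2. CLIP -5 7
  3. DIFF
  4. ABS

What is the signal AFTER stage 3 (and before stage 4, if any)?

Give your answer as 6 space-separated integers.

Input: [5, -4, 3, -5, 0, -4]
Stage 1 (DELAY): [0, 5, -4, 3, -5, 0] = [0, 5, -4, 3, -5, 0] -> [0, 5, -4, 3, -5, 0]
Stage 2 (CLIP -5 7): clip(0,-5,7)=0, clip(5,-5,7)=5, clip(-4,-5,7)=-4, clip(3,-5,7)=3, clip(-5,-5,7)=-5, clip(0,-5,7)=0 -> [0, 5, -4, 3, -5, 0]
Stage 3 (DIFF): s[0]=0, 5-0=5, -4-5=-9, 3--4=7, -5-3=-8, 0--5=5 -> [0, 5, -9, 7, -8, 5]

Answer: 0 5 -9 7 -8 5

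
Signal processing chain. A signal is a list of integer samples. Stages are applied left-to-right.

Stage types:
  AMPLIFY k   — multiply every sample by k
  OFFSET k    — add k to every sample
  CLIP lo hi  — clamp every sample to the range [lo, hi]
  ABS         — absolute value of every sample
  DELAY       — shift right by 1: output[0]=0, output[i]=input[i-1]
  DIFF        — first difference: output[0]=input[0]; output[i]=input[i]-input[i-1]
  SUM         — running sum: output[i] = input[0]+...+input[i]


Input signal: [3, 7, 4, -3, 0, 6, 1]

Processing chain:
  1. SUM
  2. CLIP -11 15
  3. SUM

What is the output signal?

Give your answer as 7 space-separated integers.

Input: [3, 7, 4, -3, 0, 6, 1]
Stage 1 (SUM): sum[0..0]=3, sum[0..1]=10, sum[0..2]=14, sum[0..3]=11, sum[0..4]=11, sum[0..5]=17, sum[0..6]=18 -> [3, 10, 14, 11, 11, 17, 18]
Stage 2 (CLIP -11 15): clip(3,-11,15)=3, clip(10,-11,15)=10, clip(14,-11,15)=14, clip(11,-11,15)=11, clip(11,-11,15)=11, clip(17,-11,15)=15, clip(18,-11,15)=15 -> [3, 10, 14, 11, 11, 15, 15]
Stage 3 (SUM): sum[0..0]=3, sum[0..1]=13, sum[0..2]=27, sum[0..3]=38, sum[0..4]=49, sum[0..5]=64, sum[0..6]=79 -> [3, 13, 27, 38, 49, 64, 79]

Answer: 3 13 27 38 49 64 79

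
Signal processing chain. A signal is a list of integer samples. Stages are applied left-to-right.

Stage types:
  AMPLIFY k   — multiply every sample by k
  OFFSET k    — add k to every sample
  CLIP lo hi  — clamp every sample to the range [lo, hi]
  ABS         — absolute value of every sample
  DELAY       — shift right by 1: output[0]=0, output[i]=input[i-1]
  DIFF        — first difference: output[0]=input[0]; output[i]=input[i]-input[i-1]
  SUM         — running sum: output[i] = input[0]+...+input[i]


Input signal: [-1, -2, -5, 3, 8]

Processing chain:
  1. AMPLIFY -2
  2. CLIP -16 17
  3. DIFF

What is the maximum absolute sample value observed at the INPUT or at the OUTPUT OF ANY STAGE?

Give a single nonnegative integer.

Answer: 16

Derivation:
Input: [-1, -2, -5, 3, 8] (max |s|=8)
Stage 1 (AMPLIFY -2): -1*-2=2, -2*-2=4, -5*-2=10, 3*-2=-6, 8*-2=-16 -> [2, 4, 10, -6, -16] (max |s|=16)
Stage 2 (CLIP -16 17): clip(2,-16,17)=2, clip(4,-16,17)=4, clip(10,-16,17)=10, clip(-6,-16,17)=-6, clip(-16,-16,17)=-16 -> [2, 4, 10, -6, -16] (max |s|=16)
Stage 3 (DIFF): s[0]=2, 4-2=2, 10-4=6, -6-10=-16, -16--6=-10 -> [2, 2, 6, -16, -10] (max |s|=16)
Overall max amplitude: 16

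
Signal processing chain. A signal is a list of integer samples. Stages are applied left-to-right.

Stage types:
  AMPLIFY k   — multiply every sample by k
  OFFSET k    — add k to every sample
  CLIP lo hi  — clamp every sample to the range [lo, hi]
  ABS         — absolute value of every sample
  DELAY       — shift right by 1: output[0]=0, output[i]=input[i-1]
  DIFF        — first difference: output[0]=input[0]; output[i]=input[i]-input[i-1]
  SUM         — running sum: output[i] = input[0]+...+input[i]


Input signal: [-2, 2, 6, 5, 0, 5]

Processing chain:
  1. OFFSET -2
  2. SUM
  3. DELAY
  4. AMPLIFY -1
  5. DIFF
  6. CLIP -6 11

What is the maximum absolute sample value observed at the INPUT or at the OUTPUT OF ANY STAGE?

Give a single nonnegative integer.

Answer: 6

Derivation:
Input: [-2, 2, 6, 5, 0, 5] (max |s|=6)
Stage 1 (OFFSET -2): -2+-2=-4, 2+-2=0, 6+-2=4, 5+-2=3, 0+-2=-2, 5+-2=3 -> [-4, 0, 4, 3, -2, 3] (max |s|=4)
Stage 2 (SUM): sum[0..0]=-4, sum[0..1]=-4, sum[0..2]=0, sum[0..3]=3, sum[0..4]=1, sum[0..5]=4 -> [-4, -4, 0, 3, 1, 4] (max |s|=4)
Stage 3 (DELAY): [0, -4, -4, 0, 3, 1] = [0, -4, -4, 0, 3, 1] -> [0, -4, -4, 0, 3, 1] (max |s|=4)
Stage 4 (AMPLIFY -1): 0*-1=0, -4*-1=4, -4*-1=4, 0*-1=0, 3*-1=-3, 1*-1=-1 -> [0, 4, 4, 0, -3, -1] (max |s|=4)
Stage 5 (DIFF): s[0]=0, 4-0=4, 4-4=0, 0-4=-4, -3-0=-3, -1--3=2 -> [0, 4, 0, -4, -3, 2] (max |s|=4)
Stage 6 (CLIP -6 11): clip(0,-6,11)=0, clip(4,-6,11)=4, clip(0,-6,11)=0, clip(-4,-6,11)=-4, clip(-3,-6,11)=-3, clip(2,-6,11)=2 -> [0, 4, 0, -4, -3, 2] (max |s|=4)
Overall max amplitude: 6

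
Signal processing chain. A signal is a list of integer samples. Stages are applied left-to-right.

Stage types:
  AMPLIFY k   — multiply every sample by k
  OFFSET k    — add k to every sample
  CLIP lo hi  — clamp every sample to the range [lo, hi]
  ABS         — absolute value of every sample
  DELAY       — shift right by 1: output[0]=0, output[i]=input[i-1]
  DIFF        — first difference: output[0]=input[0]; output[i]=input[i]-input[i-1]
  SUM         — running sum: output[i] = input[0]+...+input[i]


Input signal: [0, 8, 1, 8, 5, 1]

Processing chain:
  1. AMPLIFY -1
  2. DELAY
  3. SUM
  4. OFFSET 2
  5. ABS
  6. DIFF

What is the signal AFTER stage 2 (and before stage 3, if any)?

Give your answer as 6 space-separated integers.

Input: [0, 8, 1, 8, 5, 1]
Stage 1 (AMPLIFY -1): 0*-1=0, 8*-1=-8, 1*-1=-1, 8*-1=-8, 5*-1=-5, 1*-1=-1 -> [0, -8, -1, -8, -5, -1]
Stage 2 (DELAY): [0, 0, -8, -1, -8, -5] = [0, 0, -8, -1, -8, -5] -> [0, 0, -8, -1, -8, -5]

Answer: 0 0 -8 -1 -8 -5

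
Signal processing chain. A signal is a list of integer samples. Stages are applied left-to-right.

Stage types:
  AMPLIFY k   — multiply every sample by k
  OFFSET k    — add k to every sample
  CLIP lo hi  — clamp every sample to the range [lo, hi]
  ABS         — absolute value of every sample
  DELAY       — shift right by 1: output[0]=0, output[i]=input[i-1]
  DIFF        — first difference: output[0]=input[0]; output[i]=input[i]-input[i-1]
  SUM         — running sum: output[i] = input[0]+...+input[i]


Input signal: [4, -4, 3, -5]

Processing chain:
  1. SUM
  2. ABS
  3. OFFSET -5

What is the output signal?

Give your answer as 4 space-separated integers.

Answer: -1 -5 -2 -3

Derivation:
Input: [4, -4, 3, -5]
Stage 1 (SUM): sum[0..0]=4, sum[0..1]=0, sum[0..2]=3, sum[0..3]=-2 -> [4, 0, 3, -2]
Stage 2 (ABS): |4|=4, |0|=0, |3|=3, |-2|=2 -> [4, 0, 3, 2]
Stage 3 (OFFSET -5): 4+-5=-1, 0+-5=-5, 3+-5=-2, 2+-5=-3 -> [-1, -5, -2, -3]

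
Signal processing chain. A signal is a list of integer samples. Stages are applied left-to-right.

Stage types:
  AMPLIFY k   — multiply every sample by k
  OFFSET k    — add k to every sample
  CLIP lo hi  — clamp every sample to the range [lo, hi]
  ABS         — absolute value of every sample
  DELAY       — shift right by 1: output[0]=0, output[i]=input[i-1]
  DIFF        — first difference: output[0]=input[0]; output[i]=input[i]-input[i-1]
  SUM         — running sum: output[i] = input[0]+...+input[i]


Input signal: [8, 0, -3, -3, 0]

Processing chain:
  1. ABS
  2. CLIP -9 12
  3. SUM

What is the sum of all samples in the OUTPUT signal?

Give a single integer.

Answer: 55

Derivation:
Input: [8, 0, -3, -3, 0]
Stage 1 (ABS): |8|=8, |0|=0, |-3|=3, |-3|=3, |0|=0 -> [8, 0, 3, 3, 0]
Stage 2 (CLIP -9 12): clip(8,-9,12)=8, clip(0,-9,12)=0, clip(3,-9,12)=3, clip(3,-9,12)=3, clip(0,-9,12)=0 -> [8, 0, 3, 3, 0]
Stage 3 (SUM): sum[0..0]=8, sum[0..1]=8, sum[0..2]=11, sum[0..3]=14, sum[0..4]=14 -> [8, 8, 11, 14, 14]
Output sum: 55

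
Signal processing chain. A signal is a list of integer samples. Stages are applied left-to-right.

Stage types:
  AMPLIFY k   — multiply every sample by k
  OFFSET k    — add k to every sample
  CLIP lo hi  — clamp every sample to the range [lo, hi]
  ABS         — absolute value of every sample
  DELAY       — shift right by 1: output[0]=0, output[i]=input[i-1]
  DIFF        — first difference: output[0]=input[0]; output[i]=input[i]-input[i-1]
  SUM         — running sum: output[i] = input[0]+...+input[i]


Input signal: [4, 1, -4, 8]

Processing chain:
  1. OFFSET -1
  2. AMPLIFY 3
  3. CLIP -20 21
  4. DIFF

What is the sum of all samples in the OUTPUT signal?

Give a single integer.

Answer: 21

Derivation:
Input: [4, 1, -4, 8]
Stage 1 (OFFSET -1): 4+-1=3, 1+-1=0, -4+-1=-5, 8+-1=7 -> [3, 0, -5, 7]
Stage 2 (AMPLIFY 3): 3*3=9, 0*3=0, -5*3=-15, 7*3=21 -> [9, 0, -15, 21]
Stage 3 (CLIP -20 21): clip(9,-20,21)=9, clip(0,-20,21)=0, clip(-15,-20,21)=-15, clip(21,-20,21)=21 -> [9, 0, -15, 21]
Stage 4 (DIFF): s[0]=9, 0-9=-9, -15-0=-15, 21--15=36 -> [9, -9, -15, 36]
Output sum: 21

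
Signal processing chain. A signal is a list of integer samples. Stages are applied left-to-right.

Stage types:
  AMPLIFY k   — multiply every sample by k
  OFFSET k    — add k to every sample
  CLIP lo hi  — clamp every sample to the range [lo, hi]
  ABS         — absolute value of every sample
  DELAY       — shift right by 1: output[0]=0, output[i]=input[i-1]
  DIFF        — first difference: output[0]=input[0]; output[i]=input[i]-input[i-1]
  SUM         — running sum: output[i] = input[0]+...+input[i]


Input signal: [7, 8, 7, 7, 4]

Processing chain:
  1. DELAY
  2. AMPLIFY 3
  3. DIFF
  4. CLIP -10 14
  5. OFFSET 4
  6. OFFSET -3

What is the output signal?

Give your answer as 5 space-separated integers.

Answer: 1 15 4 -2 1

Derivation:
Input: [7, 8, 7, 7, 4]
Stage 1 (DELAY): [0, 7, 8, 7, 7] = [0, 7, 8, 7, 7] -> [0, 7, 8, 7, 7]
Stage 2 (AMPLIFY 3): 0*3=0, 7*3=21, 8*3=24, 7*3=21, 7*3=21 -> [0, 21, 24, 21, 21]
Stage 3 (DIFF): s[0]=0, 21-0=21, 24-21=3, 21-24=-3, 21-21=0 -> [0, 21, 3, -3, 0]
Stage 4 (CLIP -10 14): clip(0,-10,14)=0, clip(21,-10,14)=14, clip(3,-10,14)=3, clip(-3,-10,14)=-3, clip(0,-10,14)=0 -> [0, 14, 3, -3, 0]
Stage 5 (OFFSET 4): 0+4=4, 14+4=18, 3+4=7, -3+4=1, 0+4=4 -> [4, 18, 7, 1, 4]
Stage 6 (OFFSET -3): 4+-3=1, 18+-3=15, 7+-3=4, 1+-3=-2, 4+-3=1 -> [1, 15, 4, -2, 1]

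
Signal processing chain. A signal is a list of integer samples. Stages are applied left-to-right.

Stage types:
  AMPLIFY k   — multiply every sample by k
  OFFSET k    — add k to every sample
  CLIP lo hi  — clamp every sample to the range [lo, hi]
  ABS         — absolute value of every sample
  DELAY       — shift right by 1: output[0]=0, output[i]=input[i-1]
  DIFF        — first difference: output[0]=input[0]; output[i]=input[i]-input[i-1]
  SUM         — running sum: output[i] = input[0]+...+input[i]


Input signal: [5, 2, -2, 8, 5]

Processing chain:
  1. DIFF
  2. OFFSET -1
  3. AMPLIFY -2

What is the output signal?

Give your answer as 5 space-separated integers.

Input: [5, 2, -2, 8, 5]
Stage 1 (DIFF): s[0]=5, 2-5=-3, -2-2=-4, 8--2=10, 5-8=-3 -> [5, -3, -4, 10, -3]
Stage 2 (OFFSET -1): 5+-1=4, -3+-1=-4, -4+-1=-5, 10+-1=9, -3+-1=-4 -> [4, -4, -5, 9, -4]
Stage 3 (AMPLIFY -2): 4*-2=-8, -4*-2=8, -5*-2=10, 9*-2=-18, -4*-2=8 -> [-8, 8, 10, -18, 8]

Answer: -8 8 10 -18 8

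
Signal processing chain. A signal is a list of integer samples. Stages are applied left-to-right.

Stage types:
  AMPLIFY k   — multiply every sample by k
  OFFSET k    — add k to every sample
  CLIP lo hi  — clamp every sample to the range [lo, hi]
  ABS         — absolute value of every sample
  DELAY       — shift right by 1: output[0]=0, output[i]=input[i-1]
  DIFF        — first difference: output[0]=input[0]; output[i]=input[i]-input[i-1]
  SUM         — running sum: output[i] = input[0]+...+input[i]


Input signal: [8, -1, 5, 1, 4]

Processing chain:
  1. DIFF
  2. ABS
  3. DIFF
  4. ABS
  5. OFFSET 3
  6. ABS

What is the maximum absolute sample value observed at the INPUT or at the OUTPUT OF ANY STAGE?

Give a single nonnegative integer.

Answer: 11

Derivation:
Input: [8, -1, 5, 1, 4] (max |s|=8)
Stage 1 (DIFF): s[0]=8, -1-8=-9, 5--1=6, 1-5=-4, 4-1=3 -> [8, -9, 6, -4, 3] (max |s|=9)
Stage 2 (ABS): |8|=8, |-9|=9, |6|=6, |-4|=4, |3|=3 -> [8, 9, 6, 4, 3] (max |s|=9)
Stage 3 (DIFF): s[0]=8, 9-8=1, 6-9=-3, 4-6=-2, 3-4=-1 -> [8, 1, -3, -2, -1] (max |s|=8)
Stage 4 (ABS): |8|=8, |1|=1, |-3|=3, |-2|=2, |-1|=1 -> [8, 1, 3, 2, 1] (max |s|=8)
Stage 5 (OFFSET 3): 8+3=11, 1+3=4, 3+3=6, 2+3=5, 1+3=4 -> [11, 4, 6, 5, 4] (max |s|=11)
Stage 6 (ABS): |11|=11, |4|=4, |6|=6, |5|=5, |4|=4 -> [11, 4, 6, 5, 4] (max |s|=11)
Overall max amplitude: 11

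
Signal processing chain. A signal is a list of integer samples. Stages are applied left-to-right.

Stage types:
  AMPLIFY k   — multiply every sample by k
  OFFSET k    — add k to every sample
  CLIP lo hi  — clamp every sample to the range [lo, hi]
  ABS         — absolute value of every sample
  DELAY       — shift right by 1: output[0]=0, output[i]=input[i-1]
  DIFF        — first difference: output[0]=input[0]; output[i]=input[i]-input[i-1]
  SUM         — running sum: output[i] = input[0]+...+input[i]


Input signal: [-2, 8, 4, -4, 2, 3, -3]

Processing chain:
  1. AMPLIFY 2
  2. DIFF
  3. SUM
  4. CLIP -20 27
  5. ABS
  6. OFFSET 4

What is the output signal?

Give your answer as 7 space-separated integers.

Answer: 8 20 12 12 8 10 10

Derivation:
Input: [-2, 8, 4, -4, 2, 3, -3]
Stage 1 (AMPLIFY 2): -2*2=-4, 8*2=16, 4*2=8, -4*2=-8, 2*2=4, 3*2=6, -3*2=-6 -> [-4, 16, 8, -8, 4, 6, -6]
Stage 2 (DIFF): s[0]=-4, 16--4=20, 8-16=-8, -8-8=-16, 4--8=12, 6-4=2, -6-6=-12 -> [-4, 20, -8, -16, 12, 2, -12]
Stage 3 (SUM): sum[0..0]=-4, sum[0..1]=16, sum[0..2]=8, sum[0..3]=-8, sum[0..4]=4, sum[0..5]=6, sum[0..6]=-6 -> [-4, 16, 8, -8, 4, 6, -6]
Stage 4 (CLIP -20 27): clip(-4,-20,27)=-4, clip(16,-20,27)=16, clip(8,-20,27)=8, clip(-8,-20,27)=-8, clip(4,-20,27)=4, clip(6,-20,27)=6, clip(-6,-20,27)=-6 -> [-4, 16, 8, -8, 4, 6, -6]
Stage 5 (ABS): |-4|=4, |16|=16, |8|=8, |-8|=8, |4|=4, |6|=6, |-6|=6 -> [4, 16, 8, 8, 4, 6, 6]
Stage 6 (OFFSET 4): 4+4=8, 16+4=20, 8+4=12, 8+4=12, 4+4=8, 6+4=10, 6+4=10 -> [8, 20, 12, 12, 8, 10, 10]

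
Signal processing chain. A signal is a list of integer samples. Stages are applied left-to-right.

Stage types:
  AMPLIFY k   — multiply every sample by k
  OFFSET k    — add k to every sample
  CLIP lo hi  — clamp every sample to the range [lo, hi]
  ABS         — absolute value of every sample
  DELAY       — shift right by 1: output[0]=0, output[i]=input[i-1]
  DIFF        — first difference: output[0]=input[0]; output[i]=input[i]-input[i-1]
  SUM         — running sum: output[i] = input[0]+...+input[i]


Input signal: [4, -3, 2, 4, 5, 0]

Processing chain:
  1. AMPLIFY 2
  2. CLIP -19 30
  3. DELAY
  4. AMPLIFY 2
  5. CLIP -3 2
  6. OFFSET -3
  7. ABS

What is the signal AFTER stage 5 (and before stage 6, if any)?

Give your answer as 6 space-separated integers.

Input: [4, -3, 2, 4, 5, 0]
Stage 1 (AMPLIFY 2): 4*2=8, -3*2=-6, 2*2=4, 4*2=8, 5*2=10, 0*2=0 -> [8, -6, 4, 8, 10, 0]
Stage 2 (CLIP -19 30): clip(8,-19,30)=8, clip(-6,-19,30)=-6, clip(4,-19,30)=4, clip(8,-19,30)=8, clip(10,-19,30)=10, clip(0,-19,30)=0 -> [8, -6, 4, 8, 10, 0]
Stage 3 (DELAY): [0, 8, -6, 4, 8, 10] = [0, 8, -6, 4, 8, 10] -> [0, 8, -6, 4, 8, 10]
Stage 4 (AMPLIFY 2): 0*2=0, 8*2=16, -6*2=-12, 4*2=8, 8*2=16, 10*2=20 -> [0, 16, -12, 8, 16, 20]
Stage 5 (CLIP -3 2): clip(0,-3,2)=0, clip(16,-3,2)=2, clip(-12,-3,2)=-3, clip(8,-3,2)=2, clip(16,-3,2)=2, clip(20,-3,2)=2 -> [0, 2, -3, 2, 2, 2]

Answer: 0 2 -3 2 2 2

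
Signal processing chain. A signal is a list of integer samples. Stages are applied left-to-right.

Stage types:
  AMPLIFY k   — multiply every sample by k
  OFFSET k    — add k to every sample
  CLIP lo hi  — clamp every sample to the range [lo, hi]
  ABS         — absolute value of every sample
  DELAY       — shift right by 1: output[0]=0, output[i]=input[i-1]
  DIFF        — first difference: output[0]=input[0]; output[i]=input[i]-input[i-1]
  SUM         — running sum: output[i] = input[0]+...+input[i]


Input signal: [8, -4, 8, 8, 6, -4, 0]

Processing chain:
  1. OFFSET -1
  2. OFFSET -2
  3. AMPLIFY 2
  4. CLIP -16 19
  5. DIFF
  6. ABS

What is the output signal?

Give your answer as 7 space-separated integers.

Answer: 10 24 24 0 4 20 8

Derivation:
Input: [8, -4, 8, 8, 6, -4, 0]
Stage 1 (OFFSET -1): 8+-1=7, -4+-1=-5, 8+-1=7, 8+-1=7, 6+-1=5, -4+-1=-5, 0+-1=-1 -> [7, -5, 7, 7, 5, -5, -1]
Stage 2 (OFFSET -2): 7+-2=5, -5+-2=-7, 7+-2=5, 7+-2=5, 5+-2=3, -5+-2=-7, -1+-2=-3 -> [5, -7, 5, 5, 3, -7, -3]
Stage 3 (AMPLIFY 2): 5*2=10, -7*2=-14, 5*2=10, 5*2=10, 3*2=6, -7*2=-14, -3*2=-6 -> [10, -14, 10, 10, 6, -14, -6]
Stage 4 (CLIP -16 19): clip(10,-16,19)=10, clip(-14,-16,19)=-14, clip(10,-16,19)=10, clip(10,-16,19)=10, clip(6,-16,19)=6, clip(-14,-16,19)=-14, clip(-6,-16,19)=-6 -> [10, -14, 10, 10, 6, -14, -6]
Stage 5 (DIFF): s[0]=10, -14-10=-24, 10--14=24, 10-10=0, 6-10=-4, -14-6=-20, -6--14=8 -> [10, -24, 24, 0, -4, -20, 8]
Stage 6 (ABS): |10|=10, |-24|=24, |24|=24, |0|=0, |-4|=4, |-20|=20, |8|=8 -> [10, 24, 24, 0, 4, 20, 8]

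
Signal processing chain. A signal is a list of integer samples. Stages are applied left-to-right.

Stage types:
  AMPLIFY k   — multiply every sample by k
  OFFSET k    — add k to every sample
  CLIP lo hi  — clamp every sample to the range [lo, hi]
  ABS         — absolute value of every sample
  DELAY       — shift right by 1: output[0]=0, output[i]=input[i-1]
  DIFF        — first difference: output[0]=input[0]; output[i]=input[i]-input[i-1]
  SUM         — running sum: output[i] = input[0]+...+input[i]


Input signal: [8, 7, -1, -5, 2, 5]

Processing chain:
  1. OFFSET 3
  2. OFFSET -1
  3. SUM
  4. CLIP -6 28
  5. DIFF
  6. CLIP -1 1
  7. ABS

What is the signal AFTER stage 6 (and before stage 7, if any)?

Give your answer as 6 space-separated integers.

Answer: 1 1 1 -1 1 1

Derivation:
Input: [8, 7, -1, -5, 2, 5]
Stage 1 (OFFSET 3): 8+3=11, 7+3=10, -1+3=2, -5+3=-2, 2+3=5, 5+3=8 -> [11, 10, 2, -2, 5, 8]
Stage 2 (OFFSET -1): 11+-1=10, 10+-1=9, 2+-1=1, -2+-1=-3, 5+-1=4, 8+-1=7 -> [10, 9, 1, -3, 4, 7]
Stage 3 (SUM): sum[0..0]=10, sum[0..1]=19, sum[0..2]=20, sum[0..3]=17, sum[0..4]=21, sum[0..5]=28 -> [10, 19, 20, 17, 21, 28]
Stage 4 (CLIP -6 28): clip(10,-6,28)=10, clip(19,-6,28)=19, clip(20,-6,28)=20, clip(17,-6,28)=17, clip(21,-6,28)=21, clip(28,-6,28)=28 -> [10, 19, 20, 17, 21, 28]
Stage 5 (DIFF): s[0]=10, 19-10=9, 20-19=1, 17-20=-3, 21-17=4, 28-21=7 -> [10, 9, 1, -3, 4, 7]
Stage 6 (CLIP -1 1): clip(10,-1,1)=1, clip(9,-1,1)=1, clip(1,-1,1)=1, clip(-3,-1,1)=-1, clip(4,-1,1)=1, clip(7,-1,1)=1 -> [1, 1, 1, -1, 1, 1]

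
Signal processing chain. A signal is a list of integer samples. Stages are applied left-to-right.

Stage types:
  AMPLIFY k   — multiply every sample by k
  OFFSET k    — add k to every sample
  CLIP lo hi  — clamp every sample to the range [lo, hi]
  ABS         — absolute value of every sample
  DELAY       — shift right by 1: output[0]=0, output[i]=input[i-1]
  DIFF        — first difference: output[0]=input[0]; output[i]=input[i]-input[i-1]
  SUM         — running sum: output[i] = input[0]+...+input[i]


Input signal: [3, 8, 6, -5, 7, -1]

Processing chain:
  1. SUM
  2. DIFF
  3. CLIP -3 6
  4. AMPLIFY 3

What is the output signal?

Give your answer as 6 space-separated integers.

Answer: 9 18 18 -9 18 -3

Derivation:
Input: [3, 8, 6, -5, 7, -1]
Stage 1 (SUM): sum[0..0]=3, sum[0..1]=11, sum[0..2]=17, sum[0..3]=12, sum[0..4]=19, sum[0..5]=18 -> [3, 11, 17, 12, 19, 18]
Stage 2 (DIFF): s[0]=3, 11-3=8, 17-11=6, 12-17=-5, 19-12=7, 18-19=-1 -> [3, 8, 6, -5, 7, -1]
Stage 3 (CLIP -3 6): clip(3,-3,6)=3, clip(8,-3,6)=6, clip(6,-3,6)=6, clip(-5,-3,6)=-3, clip(7,-3,6)=6, clip(-1,-3,6)=-1 -> [3, 6, 6, -3, 6, -1]
Stage 4 (AMPLIFY 3): 3*3=9, 6*3=18, 6*3=18, -3*3=-9, 6*3=18, -1*3=-3 -> [9, 18, 18, -9, 18, -3]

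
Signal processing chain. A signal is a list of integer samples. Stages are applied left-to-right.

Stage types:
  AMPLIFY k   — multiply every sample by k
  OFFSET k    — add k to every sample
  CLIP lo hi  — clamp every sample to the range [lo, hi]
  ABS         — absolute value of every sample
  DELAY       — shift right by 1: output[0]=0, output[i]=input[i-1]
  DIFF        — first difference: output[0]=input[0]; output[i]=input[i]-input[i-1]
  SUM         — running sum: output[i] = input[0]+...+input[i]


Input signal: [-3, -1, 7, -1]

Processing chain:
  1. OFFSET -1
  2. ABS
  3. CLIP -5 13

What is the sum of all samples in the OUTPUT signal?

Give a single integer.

Input: [-3, -1, 7, -1]
Stage 1 (OFFSET -1): -3+-1=-4, -1+-1=-2, 7+-1=6, -1+-1=-2 -> [-4, -2, 6, -2]
Stage 2 (ABS): |-4|=4, |-2|=2, |6|=6, |-2|=2 -> [4, 2, 6, 2]
Stage 3 (CLIP -5 13): clip(4,-5,13)=4, clip(2,-5,13)=2, clip(6,-5,13)=6, clip(2,-5,13)=2 -> [4, 2, 6, 2]
Output sum: 14

Answer: 14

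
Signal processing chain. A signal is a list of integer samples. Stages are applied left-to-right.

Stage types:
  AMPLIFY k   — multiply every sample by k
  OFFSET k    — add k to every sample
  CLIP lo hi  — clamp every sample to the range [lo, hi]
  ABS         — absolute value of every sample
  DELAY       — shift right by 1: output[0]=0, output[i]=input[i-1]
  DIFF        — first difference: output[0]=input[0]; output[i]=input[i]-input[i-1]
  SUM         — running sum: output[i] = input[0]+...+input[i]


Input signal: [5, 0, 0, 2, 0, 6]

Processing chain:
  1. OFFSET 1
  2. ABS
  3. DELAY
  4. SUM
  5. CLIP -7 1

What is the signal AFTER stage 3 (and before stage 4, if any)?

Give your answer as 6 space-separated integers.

Answer: 0 6 1 1 3 1

Derivation:
Input: [5, 0, 0, 2, 0, 6]
Stage 1 (OFFSET 1): 5+1=6, 0+1=1, 0+1=1, 2+1=3, 0+1=1, 6+1=7 -> [6, 1, 1, 3, 1, 7]
Stage 2 (ABS): |6|=6, |1|=1, |1|=1, |3|=3, |1|=1, |7|=7 -> [6, 1, 1, 3, 1, 7]
Stage 3 (DELAY): [0, 6, 1, 1, 3, 1] = [0, 6, 1, 1, 3, 1] -> [0, 6, 1, 1, 3, 1]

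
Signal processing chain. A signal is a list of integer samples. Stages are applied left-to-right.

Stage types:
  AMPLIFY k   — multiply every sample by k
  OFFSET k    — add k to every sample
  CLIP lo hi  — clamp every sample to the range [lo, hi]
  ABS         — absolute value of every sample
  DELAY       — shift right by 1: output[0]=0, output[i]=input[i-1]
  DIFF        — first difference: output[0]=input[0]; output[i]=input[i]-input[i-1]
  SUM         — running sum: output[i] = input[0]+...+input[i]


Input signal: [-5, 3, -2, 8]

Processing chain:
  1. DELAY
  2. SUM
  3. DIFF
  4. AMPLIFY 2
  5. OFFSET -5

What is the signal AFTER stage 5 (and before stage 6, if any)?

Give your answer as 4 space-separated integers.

Answer: -5 -15 1 -9

Derivation:
Input: [-5, 3, -2, 8]
Stage 1 (DELAY): [0, -5, 3, -2] = [0, -5, 3, -2] -> [0, -5, 3, -2]
Stage 2 (SUM): sum[0..0]=0, sum[0..1]=-5, sum[0..2]=-2, sum[0..3]=-4 -> [0, -5, -2, -4]
Stage 3 (DIFF): s[0]=0, -5-0=-5, -2--5=3, -4--2=-2 -> [0, -5, 3, -2]
Stage 4 (AMPLIFY 2): 0*2=0, -5*2=-10, 3*2=6, -2*2=-4 -> [0, -10, 6, -4]
Stage 5 (OFFSET -5): 0+-5=-5, -10+-5=-15, 6+-5=1, -4+-5=-9 -> [-5, -15, 1, -9]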